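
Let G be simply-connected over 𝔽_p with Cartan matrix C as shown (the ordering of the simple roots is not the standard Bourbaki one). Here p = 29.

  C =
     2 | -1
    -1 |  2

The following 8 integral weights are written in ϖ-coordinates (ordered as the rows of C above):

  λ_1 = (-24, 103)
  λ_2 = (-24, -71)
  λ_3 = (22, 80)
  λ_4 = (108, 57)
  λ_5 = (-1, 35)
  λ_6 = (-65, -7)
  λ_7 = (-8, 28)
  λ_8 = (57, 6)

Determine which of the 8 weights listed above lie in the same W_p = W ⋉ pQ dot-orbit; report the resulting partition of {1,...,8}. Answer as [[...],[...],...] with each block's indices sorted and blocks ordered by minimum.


C ↔ A_2 under row/col permutation; |W(A_2)| = 6.

Folding the 8 weights λ_j+ρ into Ā_29 (reps in the given 2-coord order):

  λ_1 → (17, 6) · λ_2 → (17, 6) · λ_3 → (17, 6) · λ_4 → (7, 22) · λ_5 → (7, 22) · λ_6 → (17, 6) · λ_7 → (7, 22) · λ_8 → (7, 22)

Linkage partition of the 8 weights (2 classes, p=29):

[[1, 2, 3, 6], [4, 5, 7, 8]]


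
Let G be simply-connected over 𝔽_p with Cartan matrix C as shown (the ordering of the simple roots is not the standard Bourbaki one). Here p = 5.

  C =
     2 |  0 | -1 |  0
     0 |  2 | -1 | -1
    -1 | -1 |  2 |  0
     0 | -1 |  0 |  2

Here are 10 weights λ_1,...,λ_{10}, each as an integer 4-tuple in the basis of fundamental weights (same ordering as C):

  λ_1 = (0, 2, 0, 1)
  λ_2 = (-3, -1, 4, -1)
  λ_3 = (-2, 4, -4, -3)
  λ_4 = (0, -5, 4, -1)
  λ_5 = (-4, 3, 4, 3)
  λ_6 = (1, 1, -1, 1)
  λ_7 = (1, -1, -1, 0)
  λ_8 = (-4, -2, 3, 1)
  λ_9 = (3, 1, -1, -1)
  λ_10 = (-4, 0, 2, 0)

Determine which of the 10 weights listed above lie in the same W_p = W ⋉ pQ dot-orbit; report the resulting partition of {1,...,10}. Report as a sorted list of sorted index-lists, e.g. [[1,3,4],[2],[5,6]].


Type A_4, rank 4, |W|=120; reorder rows/cols to standard.

Alcove-folded reps (p=5, 10 weights, presented ϖ-order):

  1: (1, 3, 0, 0) · 2: (2, 0, 3, 0) · 3: (3, 1, 0, 1) · 4: (0, 0, 1, 3) · 5: (1, 3, 0, 0) · 6: (1, 2, 0, 1) · 7: (2, 0, 0, 1) · 8: (3, 1, 0, 1) · 9: (3, 1, 0, 1) · 10: (3, 1, 0, 1)

The 10 indices split into 6 linkage classes (same alcove rep ⇔ same W_5-dot-orbit):

[[1, 5], [2], [3, 8, 9, 10], [4], [6], [7]]


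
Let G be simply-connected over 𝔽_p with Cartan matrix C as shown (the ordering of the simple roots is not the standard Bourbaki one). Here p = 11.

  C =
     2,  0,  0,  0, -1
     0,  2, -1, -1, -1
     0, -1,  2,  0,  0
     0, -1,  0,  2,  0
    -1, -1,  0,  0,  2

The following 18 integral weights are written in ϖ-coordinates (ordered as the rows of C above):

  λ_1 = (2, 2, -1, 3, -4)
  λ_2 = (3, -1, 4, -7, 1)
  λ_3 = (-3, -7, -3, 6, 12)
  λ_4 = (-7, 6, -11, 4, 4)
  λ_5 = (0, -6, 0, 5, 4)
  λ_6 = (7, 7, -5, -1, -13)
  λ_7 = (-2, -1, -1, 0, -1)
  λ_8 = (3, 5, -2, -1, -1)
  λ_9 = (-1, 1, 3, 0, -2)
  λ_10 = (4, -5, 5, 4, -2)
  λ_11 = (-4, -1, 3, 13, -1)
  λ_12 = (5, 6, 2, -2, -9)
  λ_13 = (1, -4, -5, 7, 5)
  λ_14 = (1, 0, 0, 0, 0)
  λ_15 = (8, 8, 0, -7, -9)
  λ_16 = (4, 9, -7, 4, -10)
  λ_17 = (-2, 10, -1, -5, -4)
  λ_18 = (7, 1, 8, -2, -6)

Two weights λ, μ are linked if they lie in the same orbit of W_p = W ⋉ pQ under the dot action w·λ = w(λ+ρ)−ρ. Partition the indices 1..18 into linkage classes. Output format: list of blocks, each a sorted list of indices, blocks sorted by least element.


Type D_5, rank 5, |W|=1920; reorder rows/cols to standard.

W_11-reps of the 18 weights in Ā_11 (same 5-coord order as C):

    λ_1+ρ ↦ (0, 0, 0, 4, 3)
    λ_2+ρ ↦ (0, 1, 1, 0, 4)
    λ_3+ρ ↦ (1, 1, 4, 1, 0)
    λ_4+ρ ↦ (1, 1, 4, 1, 0)
    λ_5+ρ ↦ (1, 1, 4, 1, 0)
    λ_6+ρ ↦ (0, 0, 0, 4, 3)
    λ_7+ρ ↦ (0, 0, 1, 0, 0)
    λ_8+ρ ↦ (0, 1, 1, 0, 4)
    λ_9+ρ ↦ (1, 1, 4, 1, 0)
    λ_10+ρ ↦ (0, 1, 1, 0, 4)
    λ_11+ρ ↦ (0, 0, 0, 4, 3)
    λ_12+ρ ↦ (2, 1, 1, 1, 1)
    λ_13+ρ ↦ (0, 2, 3, 1, 1)
    λ_14+ρ ↦ (2, 1, 1, 1, 1)
    λ_15+ρ ↦ (1, 1, 4, 1, 0)
    λ_16+ρ ↦ (0, 1, 1, 0, 4)
    λ_17+ρ ↦ (0, 0, 0, 4, 3)
    λ_18+ρ ↦ (0, 2, 3, 1, 1)

Linkage partition of the 18 weights (6 classes, p=11):

[[1, 6, 11, 17], [2, 8, 10, 16], [3, 4, 5, 9, 15], [7], [12, 14], [13, 18]]


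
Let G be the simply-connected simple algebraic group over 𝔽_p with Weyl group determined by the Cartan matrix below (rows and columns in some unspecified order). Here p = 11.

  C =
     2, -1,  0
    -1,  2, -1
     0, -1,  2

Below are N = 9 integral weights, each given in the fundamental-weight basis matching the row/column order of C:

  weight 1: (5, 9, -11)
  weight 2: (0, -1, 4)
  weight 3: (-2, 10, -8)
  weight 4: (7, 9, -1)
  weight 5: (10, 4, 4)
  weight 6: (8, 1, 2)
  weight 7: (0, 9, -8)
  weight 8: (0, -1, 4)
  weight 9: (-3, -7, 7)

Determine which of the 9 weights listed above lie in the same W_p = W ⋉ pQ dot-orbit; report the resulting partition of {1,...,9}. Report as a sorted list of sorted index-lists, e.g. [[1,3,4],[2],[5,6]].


Root system A_3: the 3×3 matrix C matches after relabeling.

Each λ_j+ρ reduced to Ā_11; 3-tuples below use C's row order:

  1: (1, 0, 5);  2: (1, 0, 5);  3: (1, 3, 7);  4: (1, 3, 7);  5: (1, 0, 5);  6: (6, 2, 0);  7: (1, 3, 7);  8: (1, 0, 5);  9: (6, 2, 0)

Grouping the 9 weights by Ā_11-representative: 3 linkage classes.

[[1, 2, 5, 8], [3, 4, 7], [6, 9]]


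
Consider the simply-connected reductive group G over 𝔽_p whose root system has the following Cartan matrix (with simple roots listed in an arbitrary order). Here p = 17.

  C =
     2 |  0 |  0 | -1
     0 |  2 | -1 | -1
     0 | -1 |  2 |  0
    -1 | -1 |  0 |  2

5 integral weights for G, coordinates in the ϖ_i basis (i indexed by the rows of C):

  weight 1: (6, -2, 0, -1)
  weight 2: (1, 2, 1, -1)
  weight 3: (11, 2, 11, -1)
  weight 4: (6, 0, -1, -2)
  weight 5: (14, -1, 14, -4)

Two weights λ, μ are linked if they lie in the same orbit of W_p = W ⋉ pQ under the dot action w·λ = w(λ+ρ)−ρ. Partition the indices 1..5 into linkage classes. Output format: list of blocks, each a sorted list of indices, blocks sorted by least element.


Cartan matrix: type A_4 (|W|=120); un-permuting the 4 rows.

W_17-reps of the 5 weights in Ā_17 (same 4-coord order as C):

  1: (6, 0, 0, 1) · 2: (2, 3, 2, 0) · 3: (2, 3, 2, 0) · 4: (6, 0, 0, 1) · 5: (2, 3, 2, 0)

Linkage partition of the 5 weights (2 classes, p=17):

[[1, 4], [2, 3, 5]]


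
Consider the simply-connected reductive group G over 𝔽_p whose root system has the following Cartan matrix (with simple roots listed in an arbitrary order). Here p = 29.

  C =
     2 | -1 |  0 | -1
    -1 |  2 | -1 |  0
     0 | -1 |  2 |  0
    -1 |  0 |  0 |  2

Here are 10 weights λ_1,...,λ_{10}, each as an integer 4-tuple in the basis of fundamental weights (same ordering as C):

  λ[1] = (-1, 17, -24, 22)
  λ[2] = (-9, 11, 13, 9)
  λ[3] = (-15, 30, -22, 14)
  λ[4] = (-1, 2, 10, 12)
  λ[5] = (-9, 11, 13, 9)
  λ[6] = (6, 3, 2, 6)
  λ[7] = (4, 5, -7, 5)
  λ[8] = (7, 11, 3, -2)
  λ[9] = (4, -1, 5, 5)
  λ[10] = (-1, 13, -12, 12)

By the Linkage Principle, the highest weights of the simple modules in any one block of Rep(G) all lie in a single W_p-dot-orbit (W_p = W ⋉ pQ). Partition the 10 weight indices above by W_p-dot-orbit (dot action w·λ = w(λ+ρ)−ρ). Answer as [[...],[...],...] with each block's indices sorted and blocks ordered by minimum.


Root system A_4: the 4×4 matrix C matches after relabeling.

Ā_29 reps of the 10 weights (A_4, coords as presented):

  λ_1 → (5, 0, 6, 6) · λ_2 → (8, 4, 14, 2) · λ_3 → (8, 4, 14, 2) · λ_4 → (0, 3, 11, 13) · λ_5 → (8, 4, 14, 2) · λ_6 → (7, 4, 3, 7) · λ_7 → (5, 0, 6, 6) · λ_8 → (7, 12, 4, 1) · λ_9 → (5, 0, 6, 6) · λ_10 → (0, 3, 11, 13)

Linkage partition of the 10 weights (5 classes, p=29):

[[1, 7, 9], [2, 3, 5], [4, 10], [6], [8]]


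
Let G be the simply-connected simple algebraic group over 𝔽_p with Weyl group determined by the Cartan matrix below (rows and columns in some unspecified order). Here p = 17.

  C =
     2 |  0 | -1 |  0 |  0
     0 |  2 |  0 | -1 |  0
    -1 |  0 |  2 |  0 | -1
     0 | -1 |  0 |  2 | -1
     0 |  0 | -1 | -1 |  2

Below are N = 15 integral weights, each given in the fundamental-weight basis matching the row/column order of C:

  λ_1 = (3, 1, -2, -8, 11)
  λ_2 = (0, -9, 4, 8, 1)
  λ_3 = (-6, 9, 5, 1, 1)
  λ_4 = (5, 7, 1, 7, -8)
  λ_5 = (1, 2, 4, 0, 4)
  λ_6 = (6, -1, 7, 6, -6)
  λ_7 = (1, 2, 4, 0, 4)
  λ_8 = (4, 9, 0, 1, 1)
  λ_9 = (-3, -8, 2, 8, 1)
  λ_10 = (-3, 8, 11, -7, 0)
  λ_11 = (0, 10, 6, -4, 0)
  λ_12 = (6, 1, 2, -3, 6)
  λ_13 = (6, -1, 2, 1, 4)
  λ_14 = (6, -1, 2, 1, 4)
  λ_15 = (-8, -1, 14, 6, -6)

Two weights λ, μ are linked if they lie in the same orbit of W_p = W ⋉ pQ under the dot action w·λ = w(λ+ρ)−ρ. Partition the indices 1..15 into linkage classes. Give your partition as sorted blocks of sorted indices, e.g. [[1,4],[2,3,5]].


Cartan matrix: type A_5 (|W|=720); un-permuting the 5 rows.

Each λ_j+ρ reduced to Ā_17; 5-tuples below use C's row order:

    λ_1 → (3, 5, 1, 2, 4)
    λ_2 → (1, 8, 5, 1, 2)
    λ_3 → (2, 7, 1, 2, 2)
    λ_4 → (1, 8, 5, 1, 2)
    λ_5 → (2, 3, 5, 1, 5)
    λ_6 → (7, 0, 3, 2, 5)
    λ_7 → (2, 3, 5, 1, 5)
    λ_8 → (2, 7, 1, 2, 2)
    λ_9 → (2, 7, 1, 2, 2)
    λ_10 → (2, 3, 5, 1, 5)
    λ_11 → (1, 8, 5, 1, 2)
    λ_12 → (7, 0, 3, 2, 5)
    λ_13 → (7, 0, 3, 2, 5)
    λ_14 → (7, 0, 3, 2, 5)
    λ_15 → (7, 0, 3, 2, 5)

Partition of {1..15} into 5 W_17-dot-orbits:

[[1], [2, 4, 11], [3, 8, 9], [5, 7, 10], [6, 12, 13, 14, 15]]


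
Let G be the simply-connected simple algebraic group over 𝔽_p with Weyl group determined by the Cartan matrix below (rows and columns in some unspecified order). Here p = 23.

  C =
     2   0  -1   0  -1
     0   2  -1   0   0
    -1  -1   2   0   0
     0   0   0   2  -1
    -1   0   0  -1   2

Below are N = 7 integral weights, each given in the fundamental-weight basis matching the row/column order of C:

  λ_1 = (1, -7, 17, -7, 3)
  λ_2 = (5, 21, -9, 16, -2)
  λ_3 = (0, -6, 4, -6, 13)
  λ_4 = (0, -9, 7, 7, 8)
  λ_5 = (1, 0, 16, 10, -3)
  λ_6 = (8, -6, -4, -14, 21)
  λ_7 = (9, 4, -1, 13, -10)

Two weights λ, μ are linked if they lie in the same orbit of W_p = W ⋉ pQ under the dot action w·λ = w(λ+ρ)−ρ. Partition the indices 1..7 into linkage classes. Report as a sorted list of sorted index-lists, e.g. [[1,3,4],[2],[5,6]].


Root system A_5: the 5×5 matrix C matches after relabeling.

Each λ_j+ρ reduced to Ā_23; 5-tuples below use C's row order:

  λ_1+ρ ↦ (0, 5, 12, 3, 2);  λ_2+ρ ↦ (1, 1, 5, 1, 2);  λ_3+ρ ↦ (1, 5, 0, 5, 9);  λ_4+ρ ↦ (1, 5, 0, 5, 9);  λ_5+ρ ↦ (0, 5, 12, 3, 2);  λ_6+ρ ↦ (1, 5, 0, 5, 9);  λ_7+ρ ↦ (1, 5, 0, 5, 9)

Grouping the 7 weights by Ā_23-representative: 3 linkage classes.

[[1, 5], [2], [3, 4, 6, 7]]


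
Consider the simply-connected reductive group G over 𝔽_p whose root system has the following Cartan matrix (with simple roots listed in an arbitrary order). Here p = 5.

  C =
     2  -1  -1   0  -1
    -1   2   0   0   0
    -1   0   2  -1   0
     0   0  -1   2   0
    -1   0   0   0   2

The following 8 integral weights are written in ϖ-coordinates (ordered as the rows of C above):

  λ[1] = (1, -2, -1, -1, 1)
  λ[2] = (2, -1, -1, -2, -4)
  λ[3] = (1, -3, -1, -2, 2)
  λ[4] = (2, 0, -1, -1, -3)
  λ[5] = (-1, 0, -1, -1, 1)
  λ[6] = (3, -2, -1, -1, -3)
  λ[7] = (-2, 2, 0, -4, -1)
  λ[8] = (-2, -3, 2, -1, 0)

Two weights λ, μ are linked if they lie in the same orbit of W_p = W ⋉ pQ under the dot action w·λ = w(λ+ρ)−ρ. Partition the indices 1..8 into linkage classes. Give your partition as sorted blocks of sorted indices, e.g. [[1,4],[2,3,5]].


Root system D_5: the 5×5 matrix C matches after relabeling.

λ_j+ρ reflected into Ā_5 (⟨·,θ^∨⟩≤5); 5-tuples as given:

    1: (1, 1, 0, 0, 2)
    2: (0, 1, 0, 0, 2)
    3: (1, 1, 0, 0, 2)
    4: (1, 1, 0, 0, 2)
    5: (0, 1, 0, 0, 2)
    6: (1, 1, 0, 0, 2)
    7: (0, 1, 0, 0, 2)
    8: (0, 1, 0, 0, 2)

2 distinct reps among the 8 weights ⇒ 2 W_5-linkage classes:

[[1, 3, 4, 6], [2, 5, 7, 8]]


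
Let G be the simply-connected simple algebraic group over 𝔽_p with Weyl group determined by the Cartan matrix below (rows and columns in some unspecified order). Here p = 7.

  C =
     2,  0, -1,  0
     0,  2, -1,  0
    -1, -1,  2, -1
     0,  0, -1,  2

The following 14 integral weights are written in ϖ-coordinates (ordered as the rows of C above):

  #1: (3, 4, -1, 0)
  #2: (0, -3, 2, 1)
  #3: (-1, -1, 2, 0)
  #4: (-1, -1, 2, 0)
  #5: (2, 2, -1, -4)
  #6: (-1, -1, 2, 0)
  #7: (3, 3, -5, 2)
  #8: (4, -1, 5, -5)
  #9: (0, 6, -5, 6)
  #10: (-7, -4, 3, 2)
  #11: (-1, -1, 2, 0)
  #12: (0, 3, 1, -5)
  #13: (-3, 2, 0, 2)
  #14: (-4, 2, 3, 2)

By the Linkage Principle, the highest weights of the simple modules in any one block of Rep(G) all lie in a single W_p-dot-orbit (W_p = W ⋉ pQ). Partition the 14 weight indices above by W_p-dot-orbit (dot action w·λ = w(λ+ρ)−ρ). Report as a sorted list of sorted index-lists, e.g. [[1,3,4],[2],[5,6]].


Root system D_4: the 4×4 matrix C matches after relabeling.

Folding the 14 weights λ_j+ρ into Ā_7 (reps in the given 4-coord order):

  λ_1 → (1, 2, 1, 2);  λ_2 → (1, 2, 1, 2);  λ_3 → (0, 0, 3, 1);  λ_4 → (0, 0, 3, 1);  λ_5 → (0, 0, 3, 0);  λ_6 → (0, 0, 3, 1);  λ_7 → (0, 0, 3, 1);  λ_8 → (1, 4, 0, 0);  λ_9 → (0, 0, 3, 0);  λ_10 → (1, 2, 1, 2);  λ_11 → (0, 0, 3, 1);  λ_12 → (1, 2, 1, 2);  λ_13 → (1, 2, 1, 2);  λ_14 → (0, 0, 3, 0)

Linkage partition of the 14 weights (4 classes, p=7):

[[1, 2, 10, 12, 13], [3, 4, 6, 7, 11], [5, 9, 14], [8]]


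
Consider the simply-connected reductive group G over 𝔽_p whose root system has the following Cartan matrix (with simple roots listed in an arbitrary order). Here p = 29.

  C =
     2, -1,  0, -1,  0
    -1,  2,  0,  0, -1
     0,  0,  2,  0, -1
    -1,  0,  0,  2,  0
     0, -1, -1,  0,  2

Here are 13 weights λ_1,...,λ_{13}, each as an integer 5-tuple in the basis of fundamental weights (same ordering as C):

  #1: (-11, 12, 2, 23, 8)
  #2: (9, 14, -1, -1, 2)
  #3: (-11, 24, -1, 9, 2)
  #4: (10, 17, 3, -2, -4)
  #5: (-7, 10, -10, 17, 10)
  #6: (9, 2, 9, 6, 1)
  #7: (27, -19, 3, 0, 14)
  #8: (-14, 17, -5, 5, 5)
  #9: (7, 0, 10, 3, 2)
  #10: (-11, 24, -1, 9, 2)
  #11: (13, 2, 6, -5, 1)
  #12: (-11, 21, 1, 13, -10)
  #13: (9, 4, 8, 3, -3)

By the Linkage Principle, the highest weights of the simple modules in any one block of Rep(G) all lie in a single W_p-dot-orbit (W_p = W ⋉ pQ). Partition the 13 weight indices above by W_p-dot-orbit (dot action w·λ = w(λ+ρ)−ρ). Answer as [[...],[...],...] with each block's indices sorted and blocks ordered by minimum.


Root system A_5: the 5×5 matrix C matches after relabeling.

Each λ_j+ρ reduced to Ā_29; 5-tuples below use C's row order:

  [1] (10, 3, 7, 4, 2)
  [2] (10, 15, 0, 0, 3)
  [3] (10, 15, 0, 0, 3)
  [4] (10, 15, 0, 0, 3)
  [5] (6, 5, 4, 7, 2)
  [6] (10, 3, 7, 4, 2)
  [7] (10, 15, 0, 0, 3)
  [8] (6, 5, 4, 7, 2)
  [9] (8, 1, 11, 4, 3)
  [10] (10, 15, 0, 0, 3)
  [11] (10, 3, 7, 4, 2)
  [12] (10, 3, 7, 4, 2)
  [13] (10, 3, 7, 4, 2)

4 distinct reps among the 13 weights ⇒ 4 W_29-linkage classes:

[[1, 6, 11, 12, 13], [2, 3, 4, 7, 10], [5, 8], [9]]


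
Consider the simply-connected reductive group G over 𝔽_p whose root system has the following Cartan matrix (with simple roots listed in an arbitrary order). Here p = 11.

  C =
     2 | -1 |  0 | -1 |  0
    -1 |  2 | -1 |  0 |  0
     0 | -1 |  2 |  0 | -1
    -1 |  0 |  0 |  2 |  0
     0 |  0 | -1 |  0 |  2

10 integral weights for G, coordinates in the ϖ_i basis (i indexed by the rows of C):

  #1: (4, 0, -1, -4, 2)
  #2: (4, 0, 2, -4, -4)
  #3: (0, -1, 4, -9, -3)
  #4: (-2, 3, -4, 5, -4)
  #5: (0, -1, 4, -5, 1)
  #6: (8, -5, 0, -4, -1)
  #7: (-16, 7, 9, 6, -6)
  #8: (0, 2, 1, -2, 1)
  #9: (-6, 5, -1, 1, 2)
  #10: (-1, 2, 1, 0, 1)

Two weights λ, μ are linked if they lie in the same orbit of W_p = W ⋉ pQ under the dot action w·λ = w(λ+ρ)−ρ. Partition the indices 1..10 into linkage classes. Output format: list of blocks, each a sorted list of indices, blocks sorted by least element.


Dynkin diagram of C (from the 8 off-diagonal −1 entries): A_5.

W_11-reps of the 10 weights in Ā_11 (same 5-coord order as C):

    λ_1 → (2, 1, 0, 3, 3)
    λ_2 → (2, 1, 0, 3, 3)
    λ_3 → (0, 3, 2, 1, 2)
    λ_4 → (2, 1, 0, 3, 3)
    λ_5 → (0, 3, 2, 1, 2)
    λ_6 → (2, 1, 0, 3, 3)
    λ_7 → (0, 3, 2, 1, 2)
    λ_8 → (0, 3, 2, 1, 2)
    λ_9 → (2, 1, 0, 3, 3)
    λ_10 → (0, 3, 2, 1, 2)

The 10 indices split into 2 linkage classes (same alcove rep ⇔ same W_11-dot-orbit):

[[1, 2, 4, 6, 9], [3, 5, 7, 8, 10]]


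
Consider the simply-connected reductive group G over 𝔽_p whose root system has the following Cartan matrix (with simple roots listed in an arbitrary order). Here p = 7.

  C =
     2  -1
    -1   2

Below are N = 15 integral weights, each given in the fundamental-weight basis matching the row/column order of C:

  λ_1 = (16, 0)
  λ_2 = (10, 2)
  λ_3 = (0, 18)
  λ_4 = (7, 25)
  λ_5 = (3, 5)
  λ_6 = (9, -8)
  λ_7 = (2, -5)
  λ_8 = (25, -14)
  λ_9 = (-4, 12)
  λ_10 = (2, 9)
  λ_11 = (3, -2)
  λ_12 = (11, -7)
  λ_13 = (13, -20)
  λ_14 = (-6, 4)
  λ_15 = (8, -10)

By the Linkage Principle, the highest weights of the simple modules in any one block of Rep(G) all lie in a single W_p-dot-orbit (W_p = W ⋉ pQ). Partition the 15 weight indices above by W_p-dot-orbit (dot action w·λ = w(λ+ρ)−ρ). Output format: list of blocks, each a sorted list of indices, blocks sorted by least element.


Root system A_2: the 2×2 matrix C matches after relabeling.

Alcove-folded reps (p=7, 15 weights, presented ϖ-order):

    [1] (1, 3)
    [2] (0, 4)
    [3] (1, 1)
    [4] (1, 1)
    [5] (1, 3)
    [6] (0, 4)
    [7] (1, 3)
    [8] (1, 1)
    [9] (3, 1)
    [10] (3, 1)
    [11] (3, 1)
    [12] (1, 1)
    [13] (2, 5)
    [14] (5, 0)
    [15] (2, 5)

Partition of {1..15} into 6 W_7-dot-orbits:

[[1, 5, 7], [2, 6], [3, 4, 8, 12], [9, 10, 11], [13, 15], [14]]


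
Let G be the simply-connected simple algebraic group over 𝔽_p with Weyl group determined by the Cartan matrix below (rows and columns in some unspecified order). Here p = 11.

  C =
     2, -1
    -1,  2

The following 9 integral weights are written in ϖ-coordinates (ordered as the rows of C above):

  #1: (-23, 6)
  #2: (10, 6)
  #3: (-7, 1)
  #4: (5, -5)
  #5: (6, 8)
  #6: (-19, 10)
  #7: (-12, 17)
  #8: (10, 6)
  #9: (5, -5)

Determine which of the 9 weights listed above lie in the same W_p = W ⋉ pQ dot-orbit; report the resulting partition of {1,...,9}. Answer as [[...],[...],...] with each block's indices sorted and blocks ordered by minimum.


Root system A_2: the 2×2 matrix C matches after relabeling.

W_11-reps of the 9 weights in Ā_11 (same 2-coord order as C):

  [1] (4, 0);  [2] (4, 0);  [3] (2, 4);  [4] (2, 4);  [5] (2, 4);  [6] (4, 0);  [7] (4, 0);  [8] (4, 0);  [9] (2, 4)

2 distinct reps among the 9 weights ⇒ 2 W_11-linkage classes:

[[1, 2, 6, 7, 8], [3, 4, 5, 9]]


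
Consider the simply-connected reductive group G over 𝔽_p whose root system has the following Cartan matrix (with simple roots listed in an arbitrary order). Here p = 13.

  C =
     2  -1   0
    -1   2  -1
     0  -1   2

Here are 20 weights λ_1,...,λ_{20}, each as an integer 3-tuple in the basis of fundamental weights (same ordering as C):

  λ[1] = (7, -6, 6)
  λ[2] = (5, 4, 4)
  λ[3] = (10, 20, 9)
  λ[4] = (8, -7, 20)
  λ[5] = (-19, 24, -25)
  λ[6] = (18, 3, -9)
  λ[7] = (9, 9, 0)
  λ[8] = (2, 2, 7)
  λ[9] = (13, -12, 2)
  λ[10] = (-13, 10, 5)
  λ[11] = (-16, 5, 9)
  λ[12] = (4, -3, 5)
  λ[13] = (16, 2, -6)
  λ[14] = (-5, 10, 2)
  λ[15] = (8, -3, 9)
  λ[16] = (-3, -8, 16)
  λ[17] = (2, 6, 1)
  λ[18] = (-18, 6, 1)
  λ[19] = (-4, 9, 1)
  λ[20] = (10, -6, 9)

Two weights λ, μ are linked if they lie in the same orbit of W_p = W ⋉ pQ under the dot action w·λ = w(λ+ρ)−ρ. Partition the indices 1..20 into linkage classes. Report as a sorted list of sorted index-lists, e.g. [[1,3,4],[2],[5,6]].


Cartan matrix: type A_3 (|W|=24); un-permuting the 3 rows.

Each λ_j+ρ reduced to Ā_13; 3-tuples below use C's row order:

  λ_1 → (3, 5, 2)
  λ_2 → (3, 5, 2)
  λ_3 → (3, 5, 2)
  λ_4 → (6, 2, 2)
  λ_5 → (7, 1, 1)
  λ_6 → (3, 2, 4)
  λ_7 → (2, 3, 7)
  λ_8 → (2, 3, 7)
  λ_9 → (2, 3, 7)
  λ_10 → (7, 1, 1)
  λ_11 → (3, 7, 2)
  λ_12 → (3, 2, 4)
  λ_13 → (6, 2, 2)
  λ_14 → (3, 7, 2)
  λ_15 → (3, 2, 4)
  λ_16 → (3, 2, 4)
  λ_17 → (3, 7, 2)
  λ_18 → (3, 2, 4)
  λ_19 → (3, 7, 2)
  λ_20 → (3, 5, 2)

6 distinct reps among the 20 weights ⇒ 6 W_13-linkage classes:

[[1, 2, 3, 20], [4, 13], [5, 10], [6, 12, 15, 16, 18], [7, 8, 9], [11, 14, 17, 19]]


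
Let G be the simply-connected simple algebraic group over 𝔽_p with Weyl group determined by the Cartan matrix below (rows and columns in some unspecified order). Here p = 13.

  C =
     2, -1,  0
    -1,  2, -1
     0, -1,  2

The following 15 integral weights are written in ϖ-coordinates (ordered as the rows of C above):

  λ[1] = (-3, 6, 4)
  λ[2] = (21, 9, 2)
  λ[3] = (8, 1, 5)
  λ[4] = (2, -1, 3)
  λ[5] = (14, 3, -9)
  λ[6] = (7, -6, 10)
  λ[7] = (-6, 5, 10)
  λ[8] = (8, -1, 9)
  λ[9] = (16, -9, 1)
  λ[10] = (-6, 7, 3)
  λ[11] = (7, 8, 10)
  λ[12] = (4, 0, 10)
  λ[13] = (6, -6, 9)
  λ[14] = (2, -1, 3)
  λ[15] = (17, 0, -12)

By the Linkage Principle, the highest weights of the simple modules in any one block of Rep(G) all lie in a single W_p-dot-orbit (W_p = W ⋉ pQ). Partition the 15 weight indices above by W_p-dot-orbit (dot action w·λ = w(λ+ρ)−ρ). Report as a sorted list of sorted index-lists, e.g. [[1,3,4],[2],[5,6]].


Cartan matrix: type A_3 (|W|=24); un-permuting the 3 rows.

Each λ_j+ρ reduced to Ā_13; 3-tuples below use C's row order:

  1: (2, 5, 5)
  2: (3, 0, 4)
  3: (5, 2, 2)
  4: (3, 0, 4)
  5: (5, 2, 2)
  6: (2, 5, 5)
  7: (1, 1, 7)
  8: (3, 0, 4)
  9: (5, 2, 2)
  10: (5, 3, 4)
  11: (5, 2, 2)
  12: (1, 1, 7)
  13: (2, 5, 5)
  14: (3, 0, 4)
  15: (2, 5, 5)

Linkage partition of the 15 weights (5 classes, p=13):

[[1, 6, 13, 15], [2, 4, 8, 14], [3, 5, 9, 11], [7, 12], [10]]


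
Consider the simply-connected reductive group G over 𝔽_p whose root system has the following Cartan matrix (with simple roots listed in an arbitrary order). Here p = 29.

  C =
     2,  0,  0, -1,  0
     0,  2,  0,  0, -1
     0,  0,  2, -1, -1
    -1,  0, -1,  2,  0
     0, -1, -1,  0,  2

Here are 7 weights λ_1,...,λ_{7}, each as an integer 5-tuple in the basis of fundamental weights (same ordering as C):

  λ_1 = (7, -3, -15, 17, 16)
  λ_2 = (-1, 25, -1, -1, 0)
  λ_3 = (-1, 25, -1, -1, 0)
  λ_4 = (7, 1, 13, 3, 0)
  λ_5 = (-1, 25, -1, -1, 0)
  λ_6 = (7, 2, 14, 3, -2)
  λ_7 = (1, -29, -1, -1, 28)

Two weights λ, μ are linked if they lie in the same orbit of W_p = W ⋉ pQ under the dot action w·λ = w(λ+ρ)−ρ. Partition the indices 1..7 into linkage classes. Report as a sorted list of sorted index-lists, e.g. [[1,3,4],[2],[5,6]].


Dynkin diagram of C (from the 8 off-diagonal −1 entries): A_5.

W_29-reps of the 7 weights in Ā_29 (same 5-coord order as C):

  [1] (8, 2, 14, 4, 1)
  [2] (0, 26, 0, 0, 1)
  [3] (0, 26, 0, 0, 1)
  [4] (8, 2, 14, 4, 1)
  [5] (0, 26, 0, 0, 1)
  [6] (8, 2, 14, 4, 1)
  [7] (0, 26, 0, 0, 1)

These 7 weights hit 2 W_29-dot-orbits; sizes (3, 4):

[[1, 4, 6], [2, 3, 5, 7]]


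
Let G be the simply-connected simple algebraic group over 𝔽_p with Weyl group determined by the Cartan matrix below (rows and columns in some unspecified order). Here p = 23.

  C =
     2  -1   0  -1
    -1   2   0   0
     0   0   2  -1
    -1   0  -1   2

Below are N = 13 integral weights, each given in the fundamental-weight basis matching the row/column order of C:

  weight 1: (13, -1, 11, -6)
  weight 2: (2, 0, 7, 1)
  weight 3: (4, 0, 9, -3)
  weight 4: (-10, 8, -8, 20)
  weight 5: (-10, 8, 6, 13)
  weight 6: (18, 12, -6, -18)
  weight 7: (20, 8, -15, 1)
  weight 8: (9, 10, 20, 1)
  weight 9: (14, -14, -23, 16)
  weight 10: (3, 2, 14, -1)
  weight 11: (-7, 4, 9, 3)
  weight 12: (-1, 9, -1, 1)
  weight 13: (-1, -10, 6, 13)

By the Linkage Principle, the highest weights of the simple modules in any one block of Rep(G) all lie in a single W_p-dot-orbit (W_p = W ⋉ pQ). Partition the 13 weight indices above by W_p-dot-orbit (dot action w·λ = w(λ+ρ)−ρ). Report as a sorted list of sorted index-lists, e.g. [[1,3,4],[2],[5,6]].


A_4 Cartan matrix, 4 simple roots permuted; ρ=(1,1,1,1).

λ_j+ρ reflected into Ā_23 (⟨·,θ^∨⟩≤23); 4-tuples as given:

    λ_1+ρ ↦ (9, 0, 7, 5)
    λ_2+ρ ↦ (3, 1, 8, 2)
    λ_3+ρ ↦ (3, 1, 8, 2)
    λ_4+ρ ↦ (9, 0, 7, 5)
    λ_5+ρ ↦ (9, 0, 7, 5)
    λ_6+ρ ↦ (3, 1, 8, 2)
    λ_7+ρ ↦ (9, 0, 7, 5)
    λ_8+ρ ↦ (0, 10, 0, 2)
    λ_9+ρ ↦ (3, 1, 8, 2)
    λ_10+ρ ↦ (4, 3, 15, 0)
    λ_11+ρ ↦ (3, 1, 8, 2)
    λ_12+ρ ↦ (0, 10, 0, 2)
    λ_13+ρ ↦ (9, 0, 7, 5)

These 13 weights hit 4 W_23-dot-orbits; sizes (5, 5, 2, 1):

[[1, 4, 5, 7, 13], [2, 3, 6, 9, 11], [8, 12], [10]]


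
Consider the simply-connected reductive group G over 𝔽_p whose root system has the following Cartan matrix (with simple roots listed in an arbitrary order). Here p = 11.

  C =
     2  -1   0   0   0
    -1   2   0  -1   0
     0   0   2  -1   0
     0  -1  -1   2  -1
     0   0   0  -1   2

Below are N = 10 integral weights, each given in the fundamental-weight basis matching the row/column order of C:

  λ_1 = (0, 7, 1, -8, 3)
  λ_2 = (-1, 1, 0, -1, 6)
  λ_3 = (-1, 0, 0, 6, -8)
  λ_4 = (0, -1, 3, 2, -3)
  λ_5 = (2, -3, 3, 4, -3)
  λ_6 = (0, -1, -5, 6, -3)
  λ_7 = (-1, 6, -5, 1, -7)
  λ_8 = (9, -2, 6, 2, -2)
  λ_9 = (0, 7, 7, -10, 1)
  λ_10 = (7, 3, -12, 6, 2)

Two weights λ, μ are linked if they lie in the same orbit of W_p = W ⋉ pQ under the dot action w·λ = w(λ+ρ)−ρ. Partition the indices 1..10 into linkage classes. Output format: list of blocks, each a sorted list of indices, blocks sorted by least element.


C ↔ D_5 under row/col permutation; |W(D_5)| = 1920.

W_11-reps of the 10 weights in Ā_11 (same 5-coord order as C):

  1: (1, 0, 4, 1, 2)
  2: (0, 1, 1, 0, 7)
  3: (0, 1, 1, 0, 7)
  4: (1, 0, 4, 1, 2)
  5: (1, 0, 4, 1, 2)
  6: (1, 0, 4, 1, 2)
  7: (1, 0, 4, 1, 2)
  8: (0, 1, 1, 0, 7)
  9: (0, 1, 1, 0, 7)
  10: (3, 0, 1, 0, 7)

Grouping the 10 weights by Ā_11-representative: 3 linkage classes.

[[1, 4, 5, 6, 7], [2, 3, 8, 9], [10]]


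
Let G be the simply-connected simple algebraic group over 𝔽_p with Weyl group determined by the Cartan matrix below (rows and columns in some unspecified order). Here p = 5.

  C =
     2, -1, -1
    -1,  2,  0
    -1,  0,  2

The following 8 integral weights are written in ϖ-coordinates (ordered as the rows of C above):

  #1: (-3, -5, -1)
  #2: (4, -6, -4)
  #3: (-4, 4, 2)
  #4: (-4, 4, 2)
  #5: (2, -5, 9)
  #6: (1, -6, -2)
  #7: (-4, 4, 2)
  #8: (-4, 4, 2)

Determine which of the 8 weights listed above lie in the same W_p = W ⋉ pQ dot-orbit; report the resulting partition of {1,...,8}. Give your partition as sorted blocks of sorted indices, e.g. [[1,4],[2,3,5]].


Cartan matrix: type A_3 (|W|=24); un-permuting the 3 rows.

Each λ_j+ρ reduced to Ā_5; 3-tuples below use C's row order:

    λ_1+ρ ↦ (1, 1, 3)
    λ_2+ρ ↦ (3, 2, 0)
    λ_3+ρ ↦ (3, 2, 0)
    λ_4+ρ ↦ (3, 2, 0)
    λ_5+ρ ↦ (1, 1, 3)
    λ_6+ρ ↦ (1, 1, 3)
    λ_7+ρ ↦ (3, 2, 0)
    λ_8+ρ ↦ (3, 2, 0)

2 distinct reps among the 8 weights ⇒ 2 W_5-linkage classes:

[[1, 5, 6], [2, 3, 4, 7, 8]]


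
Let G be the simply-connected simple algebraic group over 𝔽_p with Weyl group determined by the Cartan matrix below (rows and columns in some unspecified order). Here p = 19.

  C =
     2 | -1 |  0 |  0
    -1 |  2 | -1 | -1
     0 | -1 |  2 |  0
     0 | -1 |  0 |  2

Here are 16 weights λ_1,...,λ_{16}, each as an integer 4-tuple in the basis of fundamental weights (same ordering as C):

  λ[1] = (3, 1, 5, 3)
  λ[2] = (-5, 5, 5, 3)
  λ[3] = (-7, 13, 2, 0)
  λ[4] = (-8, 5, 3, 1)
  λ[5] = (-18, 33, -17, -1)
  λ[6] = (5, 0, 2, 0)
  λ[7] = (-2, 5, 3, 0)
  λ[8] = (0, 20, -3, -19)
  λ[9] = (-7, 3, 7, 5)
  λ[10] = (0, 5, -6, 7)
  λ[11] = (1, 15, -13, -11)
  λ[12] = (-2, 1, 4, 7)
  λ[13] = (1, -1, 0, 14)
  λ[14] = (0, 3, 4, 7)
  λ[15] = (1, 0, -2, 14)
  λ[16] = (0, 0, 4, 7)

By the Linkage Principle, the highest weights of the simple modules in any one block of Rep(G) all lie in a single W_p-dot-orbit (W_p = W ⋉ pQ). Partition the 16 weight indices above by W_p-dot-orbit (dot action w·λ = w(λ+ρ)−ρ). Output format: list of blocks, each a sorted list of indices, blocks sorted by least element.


Dynkin diagram of C (from the 6 off-diagonal −1 entries): D_4.

W_19-reps of the 16 weights in Ā_19 (same 4-coord order as C):

  λ_1+ρ ↦ (4, 2, 6, 4)
  λ_2+ρ ↦ (4, 2, 6, 4)
  λ_3+ρ ↦ (6, 1, 3, 1)
  λ_4+ρ ↦ (6, 1, 3, 1)
  λ_5+ρ ↦ (2, 0, 1, 15)
  λ_6+ρ ↦ (6, 1, 3, 1)
  λ_7+ρ ↦ (1, 5, 4, 1)
  λ_8+ρ ↦ (2, 0, 1, 15)
  λ_9+ρ ↦ (4, 2, 6, 4)
  λ_10+ρ ↦ (1, 1, 5, 8)
  λ_11+ρ ↦ (4, 2, 6, 4)
  λ_12+ρ ↦ (1, 1, 5, 8)
  λ_13+ρ ↦ (2, 0, 1, 15)
  λ_14+ρ ↦ (1, 1, 5, 8)
  λ_15+ρ ↦ (2, 0, 1, 15)
  λ_16+ρ ↦ (1, 1, 5, 8)

5 distinct reps among the 16 weights ⇒ 5 W_19-linkage classes:

[[1, 2, 9, 11], [3, 4, 6], [5, 8, 13, 15], [7], [10, 12, 14, 16]]


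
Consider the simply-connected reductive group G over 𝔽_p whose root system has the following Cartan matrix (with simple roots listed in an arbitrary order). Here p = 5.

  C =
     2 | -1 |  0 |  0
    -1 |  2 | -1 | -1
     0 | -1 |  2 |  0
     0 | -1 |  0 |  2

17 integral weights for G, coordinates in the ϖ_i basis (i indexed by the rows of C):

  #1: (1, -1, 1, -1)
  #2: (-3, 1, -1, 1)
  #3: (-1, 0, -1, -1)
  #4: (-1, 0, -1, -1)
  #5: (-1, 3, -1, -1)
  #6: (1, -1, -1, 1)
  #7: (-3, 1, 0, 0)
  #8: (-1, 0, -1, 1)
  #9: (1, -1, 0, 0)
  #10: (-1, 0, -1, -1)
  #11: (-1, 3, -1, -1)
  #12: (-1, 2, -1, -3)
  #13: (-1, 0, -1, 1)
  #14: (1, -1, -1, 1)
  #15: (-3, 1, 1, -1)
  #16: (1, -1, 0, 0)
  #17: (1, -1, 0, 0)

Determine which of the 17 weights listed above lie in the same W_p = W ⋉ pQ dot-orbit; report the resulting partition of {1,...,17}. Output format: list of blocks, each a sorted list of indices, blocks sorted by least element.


C ↔ D_4 under row/col permutation; |W(D_4)| = 192.

λ_j+ρ reflected into Ā_5 (⟨·,θ^∨⟩≤5); 4-tuples as given:

  λ_1 → (2, 0, 2, 0) · λ_2 → (2, 0, 0, 2) · λ_3 → (0, 1, 0, 0) · λ_4 → (0, 1, 0, 0) · λ_5 → (0, 1, 0, 0) · λ_6 → (2, 0, 0, 2) · λ_7 → (2, 0, 1, 1) · λ_8 → (0, 1, 0, 2) · λ_9 → (2, 0, 1, 1) · λ_10 → (0, 1, 0, 0) · λ_11 → (0, 1, 0, 0) · λ_12 → (0, 1, 0, 2) · λ_13 → (0, 1, 0, 2) · λ_14 → (2, 0, 0, 2) · λ_15 → (2, 0, 2, 0) · λ_16 → (2, 0, 1, 1) · λ_17 → (2, 0, 1, 1)

Grouping the 17 weights by Ā_5-representative: 5 linkage classes.

[[1, 15], [2, 6, 14], [3, 4, 5, 10, 11], [7, 9, 16, 17], [8, 12, 13]]


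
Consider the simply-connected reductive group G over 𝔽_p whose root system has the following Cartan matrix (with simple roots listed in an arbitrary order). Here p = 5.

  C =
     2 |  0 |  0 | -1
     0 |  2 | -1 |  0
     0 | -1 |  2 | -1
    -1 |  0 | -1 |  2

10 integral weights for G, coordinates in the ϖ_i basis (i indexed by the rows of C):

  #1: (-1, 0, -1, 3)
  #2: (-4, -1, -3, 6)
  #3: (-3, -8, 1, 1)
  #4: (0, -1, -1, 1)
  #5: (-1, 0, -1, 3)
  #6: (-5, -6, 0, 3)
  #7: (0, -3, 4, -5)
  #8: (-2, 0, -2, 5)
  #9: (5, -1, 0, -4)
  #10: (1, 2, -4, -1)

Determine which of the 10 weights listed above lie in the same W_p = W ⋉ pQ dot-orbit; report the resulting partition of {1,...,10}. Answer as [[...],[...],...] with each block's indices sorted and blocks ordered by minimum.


Dynkin diagram of C (from the 6 off-diagonal −1 entries): A_4.

Ā_5 reps of the 10 weights (A_4, coords as presented):

  λ_1 → (0, 1, 0, 4) · λ_2 → (1, 0, 0, 2) · λ_3 → (1, 0, 0, 2) · λ_4 → (1, 0, 0, 2) · λ_5 → (0, 1, 0, 4) · λ_6 → (0, 1, 0, 4) · λ_7 → (3, 1, 1, 0) · λ_8 → (0, 1, 0, 4) · λ_9 → (2, 1, 0, 1) · λ_10 → (1, 0, 0, 2)

Linkage partition of the 10 weights (4 classes, p=5):

[[1, 5, 6, 8], [2, 3, 4, 10], [7], [9]]


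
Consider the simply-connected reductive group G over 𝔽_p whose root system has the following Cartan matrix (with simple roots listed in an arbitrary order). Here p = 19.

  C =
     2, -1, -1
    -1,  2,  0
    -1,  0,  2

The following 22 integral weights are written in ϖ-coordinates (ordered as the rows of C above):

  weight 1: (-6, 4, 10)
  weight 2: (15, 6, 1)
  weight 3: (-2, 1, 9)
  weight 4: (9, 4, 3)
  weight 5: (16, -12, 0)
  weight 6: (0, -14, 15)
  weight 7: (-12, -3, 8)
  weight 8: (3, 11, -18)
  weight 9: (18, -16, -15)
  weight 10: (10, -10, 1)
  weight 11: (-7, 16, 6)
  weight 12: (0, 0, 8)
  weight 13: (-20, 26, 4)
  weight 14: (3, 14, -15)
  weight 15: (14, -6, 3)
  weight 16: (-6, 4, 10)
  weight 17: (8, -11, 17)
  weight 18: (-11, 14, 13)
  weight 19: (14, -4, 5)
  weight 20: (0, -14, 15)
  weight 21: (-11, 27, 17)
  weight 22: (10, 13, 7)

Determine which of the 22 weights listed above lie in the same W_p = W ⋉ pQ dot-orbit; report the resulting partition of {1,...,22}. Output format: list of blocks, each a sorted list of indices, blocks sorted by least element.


Dynkin diagram of C (from the 4 off-diagonal −1 entries): A_3.

Folding the 22 weights λ_j+ρ into Ā_19 (reps in the given 3-coord order):

    λ_1+ρ ↦ (5, 0, 6)
    λ_2+ρ ↦ (12, 1, 4)
    λ_3+ρ ↦ (1, 1, 9)
    λ_4+ρ ↦ (10, 5, 4)
    λ_5+ρ ↦ (6, 11, 1)
    λ_6+ρ ↦ (12, 1, 4)
    λ_7+ρ ↦ (2, 9, 2)
    λ_8+ρ ↦ (12, 1, 4)
    λ_9+ρ ↦ (10, 5, 4)
    λ_10+ρ ↦ (2, 9, 2)
    λ_11+ρ ↦ (6, 11, 1)
    λ_12+ρ ↦ (1, 1, 9)
    λ_13+ρ ↦ (5, 0, 6)
    λ_14+ρ ↦ (10, 5, 4)
    λ_15+ρ ↦ (10, 5, 4)
    λ_16+ρ ↦ (5, 0, 6)
    λ_17+ρ ↦ (1, 1, 9)
    λ_18+ρ ↦ (10, 5, 4)
    λ_19+ρ ↦ (12, 1, 4)
    λ_20+ρ ↦ (12, 1, 4)
    λ_21+ρ ↦ (1, 1, 9)
    λ_22+ρ ↦ (5, 0, 6)

6 distinct reps among the 22 weights ⇒ 6 W_19-linkage classes:

[[1, 13, 16, 22], [2, 6, 8, 19, 20], [3, 12, 17, 21], [4, 9, 14, 15, 18], [5, 11], [7, 10]]


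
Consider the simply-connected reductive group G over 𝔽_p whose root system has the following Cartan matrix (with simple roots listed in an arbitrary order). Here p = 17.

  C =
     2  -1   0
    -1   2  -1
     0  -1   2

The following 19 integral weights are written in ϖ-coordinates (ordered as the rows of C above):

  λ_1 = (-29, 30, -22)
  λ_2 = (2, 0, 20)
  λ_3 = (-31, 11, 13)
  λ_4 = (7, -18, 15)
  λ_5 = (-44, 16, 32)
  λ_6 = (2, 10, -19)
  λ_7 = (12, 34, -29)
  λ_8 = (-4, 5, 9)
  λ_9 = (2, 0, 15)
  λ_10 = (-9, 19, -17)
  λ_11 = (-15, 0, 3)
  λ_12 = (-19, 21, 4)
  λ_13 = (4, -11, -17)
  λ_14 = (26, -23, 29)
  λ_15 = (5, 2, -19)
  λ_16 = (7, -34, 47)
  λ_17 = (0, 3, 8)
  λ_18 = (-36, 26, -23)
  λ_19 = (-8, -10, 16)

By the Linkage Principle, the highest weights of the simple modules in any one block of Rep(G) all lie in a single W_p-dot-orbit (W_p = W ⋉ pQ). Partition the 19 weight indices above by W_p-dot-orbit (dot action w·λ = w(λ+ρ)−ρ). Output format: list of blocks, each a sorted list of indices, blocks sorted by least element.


Root system A_3: the 3×3 matrix C matches after relabeling.

W_17-reps of the 19 weights in Ā_17 (same 3-coord order as C):

    λ_1 → (3, 3, 10)
    λ_2 → (1, 4, 9)
    λ_3 → (1, 4, 9)
    λ_4 → (9, 7, 1)
    λ_5 → (9, 7, 1)
    λ_6 → (3, 3, 10)
    λ_7 → (3, 3, 10)
    λ_8 → (3, 3, 10)
    λ_9 → (0, 1, 13)
    λ_10 → (1, 4, 9)
    λ_11 → (1, 4, 9)
    λ_12 → (7, 1, 4)
    λ_13 → (7, 1, 4)
    λ_14 → (7, 1, 4)
    λ_15 → (8, 6, 2)
    λ_16 → (8, 6, 2)
    λ_17 → (1, 4, 9)
    λ_18 → (7, 1, 4)
    λ_19 → (9, 7, 1)

Partition of {1..19} into 6 W_17-dot-orbits:

[[1, 6, 7, 8], [2, 3, 10, 11, 17], [4, 5, 19], [9], [12, 13, 14, 18], [15, 16]]


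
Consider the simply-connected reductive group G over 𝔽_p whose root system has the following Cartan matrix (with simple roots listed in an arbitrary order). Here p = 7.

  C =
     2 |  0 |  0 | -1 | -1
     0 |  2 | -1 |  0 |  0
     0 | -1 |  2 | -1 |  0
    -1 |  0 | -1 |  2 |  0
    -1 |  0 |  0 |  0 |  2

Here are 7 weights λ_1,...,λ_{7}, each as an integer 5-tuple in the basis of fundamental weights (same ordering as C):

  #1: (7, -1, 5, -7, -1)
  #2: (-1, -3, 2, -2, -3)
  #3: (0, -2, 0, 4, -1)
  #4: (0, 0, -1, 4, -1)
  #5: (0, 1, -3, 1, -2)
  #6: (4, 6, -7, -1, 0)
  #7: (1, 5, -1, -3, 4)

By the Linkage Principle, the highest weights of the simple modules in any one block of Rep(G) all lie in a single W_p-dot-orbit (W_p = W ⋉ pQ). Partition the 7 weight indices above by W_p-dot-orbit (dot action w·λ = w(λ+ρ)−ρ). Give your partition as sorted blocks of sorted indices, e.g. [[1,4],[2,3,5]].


Root system A_5: the 5×5 matrix C matches after relabeling.

Each λ_j+ρ reduced to Ā_7; 5-tuples below use C's row order:

    1: (1, 1, 0, 5, 0)
    2: (0, 0, 2, 0, 1)
    3: (1, 1, 0, 5, 0)
    4: (1, 1, 0, 5, 0)
    5: (0, 0, 2, 0, 1)
    6: (1, 1, 0, 5, 0)
    7: (0, 0, 2, 0, 1)

The 7 indices split into 2 linkage classes (same alcove rep ⇔ same W_7-dot-orbit):

[[1, 3, 4, 6], [2, 5, 7]]


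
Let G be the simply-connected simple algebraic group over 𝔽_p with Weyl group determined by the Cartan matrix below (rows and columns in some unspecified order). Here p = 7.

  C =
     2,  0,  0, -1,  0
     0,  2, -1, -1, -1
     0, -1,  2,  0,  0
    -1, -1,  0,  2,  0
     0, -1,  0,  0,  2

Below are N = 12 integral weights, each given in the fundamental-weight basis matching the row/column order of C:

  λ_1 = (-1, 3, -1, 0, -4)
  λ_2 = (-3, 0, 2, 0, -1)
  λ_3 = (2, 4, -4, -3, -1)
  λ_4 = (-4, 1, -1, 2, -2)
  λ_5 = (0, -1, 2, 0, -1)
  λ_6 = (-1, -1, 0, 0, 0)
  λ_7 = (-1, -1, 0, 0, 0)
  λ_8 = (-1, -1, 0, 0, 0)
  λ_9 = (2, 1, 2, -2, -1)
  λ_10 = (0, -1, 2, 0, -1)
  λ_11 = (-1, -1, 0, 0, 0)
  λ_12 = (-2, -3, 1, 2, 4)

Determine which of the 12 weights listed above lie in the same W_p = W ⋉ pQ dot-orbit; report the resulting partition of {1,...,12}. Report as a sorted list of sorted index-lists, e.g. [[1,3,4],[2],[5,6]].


Root system D_5: the 5×5 matrix C matches after relabeling.

W_7-reps of the 12 weights in Ā_7 (same 5-coord order as C):

    [1] (0, 1, 0, 1, 3)
    [2] (1, 0, 3, 1, 0)
    [3] (1, 0, 3, 1, 0)
    [4] (3, 1, 0, 0, 1)
    [5] (1, 0, 3, 1, 0)
    [6] (0, 0, 1, 1, 1)
    [7] (0, 0, 1, 1, 1)
    [8] (0, 0, 1, 1, 1)
    [9] (1, 0, 3, 1, 0)
    [10] (1, 0, 3, 1, 0)
    [11] (0, 0, 1, 1, 1)
    [12] (0, 1, 0, 1, 3)

Linkage partition of the 12 weights (4 classes, p=7):

[[1, 12], [2, 3, 5, 9, 10], [4], [6, 7, 8, 11]]


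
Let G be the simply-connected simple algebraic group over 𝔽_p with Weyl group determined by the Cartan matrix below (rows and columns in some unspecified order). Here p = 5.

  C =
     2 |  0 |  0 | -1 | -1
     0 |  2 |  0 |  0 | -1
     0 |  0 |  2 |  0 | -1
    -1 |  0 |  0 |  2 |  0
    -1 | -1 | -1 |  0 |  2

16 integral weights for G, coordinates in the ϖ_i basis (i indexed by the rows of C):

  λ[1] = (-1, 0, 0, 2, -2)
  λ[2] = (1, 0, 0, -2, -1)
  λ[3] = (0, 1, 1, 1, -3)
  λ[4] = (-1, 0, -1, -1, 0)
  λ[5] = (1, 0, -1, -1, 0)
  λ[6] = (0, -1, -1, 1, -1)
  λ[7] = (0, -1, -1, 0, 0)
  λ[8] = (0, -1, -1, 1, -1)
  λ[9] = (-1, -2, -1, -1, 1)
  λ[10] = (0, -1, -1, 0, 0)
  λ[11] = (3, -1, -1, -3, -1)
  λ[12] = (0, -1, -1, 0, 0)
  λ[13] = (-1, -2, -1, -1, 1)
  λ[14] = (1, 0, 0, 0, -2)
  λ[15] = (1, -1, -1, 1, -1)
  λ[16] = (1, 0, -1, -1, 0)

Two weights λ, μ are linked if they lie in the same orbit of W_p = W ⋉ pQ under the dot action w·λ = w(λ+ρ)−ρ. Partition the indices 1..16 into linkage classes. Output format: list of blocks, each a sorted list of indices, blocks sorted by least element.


Type D_5, rank 5, |W|=1920; reorder rows/cols to standard.

Each λ_j+ρ reduced to Ā_5; 5-tuples below use C's row order:

  λ_1 → (1, 0, 0, 2, 0);  λ_2 → (1, 1, 1, 1, 0);  λ_3 → (1, 0, 0, 1, 1);  λ_4 → (0, 1, 0, 0, 1);  λ_5 → (0, 1, 0, 0, 1);  λ_6 → (1, 0, 0, 2, 0);  λ_7 → (1, 0, 0, 1, 1);  λ_8 → (1, 0, 0, 2, 0);  λ_9 → (0, 1, 0, 0, 1);  λ_10 → (1, 0, 0, 1, 1);  λ_11 → (1, 0, 0, 2, 0);  λ_12 → (1, 0, 0, 1, 1);  λ_13 → (0, 1, 0, 0, 1);  λ_14 → (1, 0, 0, 1, 1);  λ_15 → (1, 0, 0, 2, 0);  λ_16 → (0, 1, 0, 0, 1)

These 16 weights hit 4 W_5-dot-orbits; sizes (5, 1, 5, 5):

[[1, 6, 8, 11, 15], [2], [3, 7, 10, 12, 14], [4, 5, 9, 13, 16]]
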